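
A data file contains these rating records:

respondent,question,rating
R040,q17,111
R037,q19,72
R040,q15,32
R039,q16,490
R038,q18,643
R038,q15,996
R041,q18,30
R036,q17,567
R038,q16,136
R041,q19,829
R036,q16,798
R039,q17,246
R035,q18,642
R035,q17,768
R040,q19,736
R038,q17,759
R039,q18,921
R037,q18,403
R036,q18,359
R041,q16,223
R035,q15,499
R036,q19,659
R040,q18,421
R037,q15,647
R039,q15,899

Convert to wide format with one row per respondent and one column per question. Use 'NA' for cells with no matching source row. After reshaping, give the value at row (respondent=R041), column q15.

NA

No long-format row has respondent=R041 and question=q15, so the cell is NA.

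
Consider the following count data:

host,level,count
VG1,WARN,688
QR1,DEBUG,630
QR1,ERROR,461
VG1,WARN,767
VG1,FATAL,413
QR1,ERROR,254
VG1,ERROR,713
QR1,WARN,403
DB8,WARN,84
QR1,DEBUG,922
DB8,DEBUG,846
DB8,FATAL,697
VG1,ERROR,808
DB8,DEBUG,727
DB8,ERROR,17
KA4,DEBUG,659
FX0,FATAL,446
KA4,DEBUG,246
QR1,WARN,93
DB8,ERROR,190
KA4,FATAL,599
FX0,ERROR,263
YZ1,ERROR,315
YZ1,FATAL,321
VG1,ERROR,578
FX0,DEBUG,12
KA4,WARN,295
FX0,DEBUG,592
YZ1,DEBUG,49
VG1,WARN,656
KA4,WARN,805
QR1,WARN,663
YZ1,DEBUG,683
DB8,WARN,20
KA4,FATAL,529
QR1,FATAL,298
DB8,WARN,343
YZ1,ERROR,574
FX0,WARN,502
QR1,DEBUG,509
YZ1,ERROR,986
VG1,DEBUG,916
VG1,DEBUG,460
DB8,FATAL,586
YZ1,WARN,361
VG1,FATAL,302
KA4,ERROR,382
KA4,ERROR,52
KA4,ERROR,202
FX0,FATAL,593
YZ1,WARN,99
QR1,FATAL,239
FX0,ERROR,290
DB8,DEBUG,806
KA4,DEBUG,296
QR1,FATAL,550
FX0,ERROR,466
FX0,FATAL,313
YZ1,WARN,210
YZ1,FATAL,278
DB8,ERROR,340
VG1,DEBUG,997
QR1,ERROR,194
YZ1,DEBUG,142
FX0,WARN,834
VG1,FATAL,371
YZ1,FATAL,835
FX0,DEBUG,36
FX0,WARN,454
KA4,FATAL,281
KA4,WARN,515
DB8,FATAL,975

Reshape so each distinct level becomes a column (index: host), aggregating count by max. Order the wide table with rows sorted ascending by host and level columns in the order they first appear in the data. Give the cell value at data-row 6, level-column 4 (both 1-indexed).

835

With rows sorted ascending by host, row 6 is host=YZ1. level columns in first-appearance order: WARN, DEBUG, ERROR, FATAL; column 4 is FATAL.
Long rows with host=YZ1, level=FATAL: max(321, 278, 835) = 835.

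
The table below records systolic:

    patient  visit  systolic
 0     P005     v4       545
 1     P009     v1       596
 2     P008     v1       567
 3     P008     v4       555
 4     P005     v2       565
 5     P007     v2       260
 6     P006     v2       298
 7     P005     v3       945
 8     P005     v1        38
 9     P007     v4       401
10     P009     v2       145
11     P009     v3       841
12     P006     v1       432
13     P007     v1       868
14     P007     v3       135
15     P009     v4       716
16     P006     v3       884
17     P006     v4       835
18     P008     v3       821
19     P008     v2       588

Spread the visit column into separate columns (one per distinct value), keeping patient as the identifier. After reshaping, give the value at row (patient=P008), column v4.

555

Wide layout: rows indexed by patient, columns are the 4 distinct visit values (v4, v1, v2, v3).
Cell (patient=P008, visit=v4) draws from the long row where patient=P008 and visit=v4, which has systolic=555.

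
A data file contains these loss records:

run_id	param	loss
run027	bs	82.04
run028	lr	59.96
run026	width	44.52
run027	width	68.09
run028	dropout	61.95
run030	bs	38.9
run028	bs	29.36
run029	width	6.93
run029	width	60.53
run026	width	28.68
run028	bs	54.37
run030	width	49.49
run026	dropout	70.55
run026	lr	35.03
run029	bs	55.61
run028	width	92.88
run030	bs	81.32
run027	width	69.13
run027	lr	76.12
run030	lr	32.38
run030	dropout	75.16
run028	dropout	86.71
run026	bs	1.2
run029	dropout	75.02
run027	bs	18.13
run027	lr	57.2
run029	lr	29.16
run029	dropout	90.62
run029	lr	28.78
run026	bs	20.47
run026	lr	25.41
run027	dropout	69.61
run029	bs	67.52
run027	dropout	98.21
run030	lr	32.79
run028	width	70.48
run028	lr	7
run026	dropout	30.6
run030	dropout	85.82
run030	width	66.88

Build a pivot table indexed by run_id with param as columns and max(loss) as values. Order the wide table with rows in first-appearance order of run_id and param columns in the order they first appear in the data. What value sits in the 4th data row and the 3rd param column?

66.88

With rows in first-appearance order of run_id, row 4 is run_id=run030. param columns in first-appearance order: bs, lr, width, dropout; column 3 is width.
Long rows with run_id=run030, param=width: max(49.49, 66.88) = 66.88.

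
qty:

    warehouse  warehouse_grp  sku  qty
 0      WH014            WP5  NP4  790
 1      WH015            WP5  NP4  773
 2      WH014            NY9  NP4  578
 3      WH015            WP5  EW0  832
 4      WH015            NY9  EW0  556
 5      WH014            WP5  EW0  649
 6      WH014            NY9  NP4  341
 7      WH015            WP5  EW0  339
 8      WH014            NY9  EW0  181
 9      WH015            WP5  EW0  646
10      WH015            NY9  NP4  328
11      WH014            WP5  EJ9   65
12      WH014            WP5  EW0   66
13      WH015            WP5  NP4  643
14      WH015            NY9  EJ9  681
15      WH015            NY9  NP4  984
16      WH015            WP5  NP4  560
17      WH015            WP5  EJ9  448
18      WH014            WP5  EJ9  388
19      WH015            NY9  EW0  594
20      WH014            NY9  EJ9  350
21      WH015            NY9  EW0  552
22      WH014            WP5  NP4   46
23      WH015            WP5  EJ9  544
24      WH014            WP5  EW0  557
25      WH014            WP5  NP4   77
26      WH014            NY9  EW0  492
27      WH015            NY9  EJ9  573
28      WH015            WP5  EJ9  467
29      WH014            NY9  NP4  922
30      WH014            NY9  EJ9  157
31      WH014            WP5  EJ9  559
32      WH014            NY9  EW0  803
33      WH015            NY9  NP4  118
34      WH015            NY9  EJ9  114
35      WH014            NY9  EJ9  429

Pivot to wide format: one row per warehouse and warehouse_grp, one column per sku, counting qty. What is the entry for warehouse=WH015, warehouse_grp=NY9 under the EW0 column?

3

Rows with warehouse=WH015, warehouse_grp=NY9 and sku=EW0: qty values are 556, 594, 552.
3 rows match — count = 3.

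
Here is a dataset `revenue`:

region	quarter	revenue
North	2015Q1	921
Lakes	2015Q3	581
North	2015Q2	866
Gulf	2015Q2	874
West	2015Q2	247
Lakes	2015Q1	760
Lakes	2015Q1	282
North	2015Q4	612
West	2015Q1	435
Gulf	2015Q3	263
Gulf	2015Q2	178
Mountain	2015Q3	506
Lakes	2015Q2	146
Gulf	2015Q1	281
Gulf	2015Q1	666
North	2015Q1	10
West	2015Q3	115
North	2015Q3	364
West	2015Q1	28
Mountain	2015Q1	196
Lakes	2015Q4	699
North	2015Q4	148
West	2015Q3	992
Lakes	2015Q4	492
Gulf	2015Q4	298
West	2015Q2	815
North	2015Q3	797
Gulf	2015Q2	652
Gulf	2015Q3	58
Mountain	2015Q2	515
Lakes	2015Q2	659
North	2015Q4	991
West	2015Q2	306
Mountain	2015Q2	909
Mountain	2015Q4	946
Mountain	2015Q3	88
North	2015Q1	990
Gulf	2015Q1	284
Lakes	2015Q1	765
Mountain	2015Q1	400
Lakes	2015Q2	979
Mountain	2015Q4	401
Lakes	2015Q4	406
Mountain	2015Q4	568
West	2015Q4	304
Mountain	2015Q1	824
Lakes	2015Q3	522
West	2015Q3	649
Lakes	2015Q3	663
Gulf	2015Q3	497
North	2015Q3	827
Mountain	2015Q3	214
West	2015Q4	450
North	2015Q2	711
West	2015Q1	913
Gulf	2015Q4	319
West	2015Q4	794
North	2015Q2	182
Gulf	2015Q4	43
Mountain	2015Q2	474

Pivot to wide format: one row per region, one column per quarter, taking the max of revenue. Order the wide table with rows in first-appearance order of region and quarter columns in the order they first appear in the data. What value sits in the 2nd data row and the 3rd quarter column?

With rows in first-appearance order of region, row 2 is region=Lakes. quarter columns in first-appearance order: 2015Q1, 2015Q3, 2015Q2, 2015Q4; column 3 is 2015Q2.
Long rows with region=Lakes, quarter=2015Q2: max(146, 659, 979) = 979.

979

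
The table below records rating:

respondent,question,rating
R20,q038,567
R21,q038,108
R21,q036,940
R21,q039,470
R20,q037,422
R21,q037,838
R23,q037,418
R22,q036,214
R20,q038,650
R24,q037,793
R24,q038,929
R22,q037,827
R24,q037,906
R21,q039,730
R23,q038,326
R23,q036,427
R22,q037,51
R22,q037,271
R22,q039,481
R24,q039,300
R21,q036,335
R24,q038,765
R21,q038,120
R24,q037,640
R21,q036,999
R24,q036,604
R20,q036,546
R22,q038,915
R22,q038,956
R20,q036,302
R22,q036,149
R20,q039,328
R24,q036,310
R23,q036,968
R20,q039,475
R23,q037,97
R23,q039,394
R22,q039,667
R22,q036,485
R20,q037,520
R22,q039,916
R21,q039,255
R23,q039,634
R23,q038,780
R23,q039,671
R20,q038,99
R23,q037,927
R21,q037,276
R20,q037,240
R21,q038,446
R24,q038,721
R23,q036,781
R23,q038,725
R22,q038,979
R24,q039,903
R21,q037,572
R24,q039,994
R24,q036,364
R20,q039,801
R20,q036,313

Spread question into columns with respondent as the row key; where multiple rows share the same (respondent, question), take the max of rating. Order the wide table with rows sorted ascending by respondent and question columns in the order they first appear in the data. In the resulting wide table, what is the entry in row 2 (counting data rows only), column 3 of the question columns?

730

With rows sorted ascending by respondent, row 2 is respondent=R21. question columns in first-appearance order: q038, q036, q039, q037; column 3 is q039.
Long rows with respondent=R21, question=q039: max(470, 730, 255) = 730.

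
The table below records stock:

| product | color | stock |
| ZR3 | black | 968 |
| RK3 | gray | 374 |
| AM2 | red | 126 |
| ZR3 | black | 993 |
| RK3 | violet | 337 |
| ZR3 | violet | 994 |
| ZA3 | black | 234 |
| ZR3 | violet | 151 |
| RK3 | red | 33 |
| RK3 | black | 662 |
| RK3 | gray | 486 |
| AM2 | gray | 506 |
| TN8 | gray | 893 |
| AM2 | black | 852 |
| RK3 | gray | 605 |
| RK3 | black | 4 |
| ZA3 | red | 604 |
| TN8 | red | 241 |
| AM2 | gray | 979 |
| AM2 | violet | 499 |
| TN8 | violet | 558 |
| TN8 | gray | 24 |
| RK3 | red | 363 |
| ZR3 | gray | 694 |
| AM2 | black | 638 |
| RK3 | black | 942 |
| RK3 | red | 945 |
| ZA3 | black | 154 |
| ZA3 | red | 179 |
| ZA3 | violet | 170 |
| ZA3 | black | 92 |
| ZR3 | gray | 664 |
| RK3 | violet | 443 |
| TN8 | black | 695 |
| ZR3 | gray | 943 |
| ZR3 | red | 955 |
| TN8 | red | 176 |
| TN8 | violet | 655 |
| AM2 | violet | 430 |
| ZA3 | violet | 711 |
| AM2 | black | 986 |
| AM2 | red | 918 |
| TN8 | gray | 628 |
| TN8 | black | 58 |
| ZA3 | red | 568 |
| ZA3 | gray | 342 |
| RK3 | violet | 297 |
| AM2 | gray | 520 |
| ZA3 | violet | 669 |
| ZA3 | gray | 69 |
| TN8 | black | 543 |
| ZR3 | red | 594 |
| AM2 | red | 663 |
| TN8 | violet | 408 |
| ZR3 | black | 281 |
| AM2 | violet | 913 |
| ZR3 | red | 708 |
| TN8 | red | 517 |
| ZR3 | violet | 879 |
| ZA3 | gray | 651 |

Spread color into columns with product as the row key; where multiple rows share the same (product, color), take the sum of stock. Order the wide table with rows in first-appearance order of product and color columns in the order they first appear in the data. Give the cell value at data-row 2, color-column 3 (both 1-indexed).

With rows in first-appearance order of product, row 2 is product=RK3. color columns in first-appearance order: black, gray, red, violet; column 3 is red.
Long rows with product=RK3, color=red: 33 + 363 + 945 = 1341.

1341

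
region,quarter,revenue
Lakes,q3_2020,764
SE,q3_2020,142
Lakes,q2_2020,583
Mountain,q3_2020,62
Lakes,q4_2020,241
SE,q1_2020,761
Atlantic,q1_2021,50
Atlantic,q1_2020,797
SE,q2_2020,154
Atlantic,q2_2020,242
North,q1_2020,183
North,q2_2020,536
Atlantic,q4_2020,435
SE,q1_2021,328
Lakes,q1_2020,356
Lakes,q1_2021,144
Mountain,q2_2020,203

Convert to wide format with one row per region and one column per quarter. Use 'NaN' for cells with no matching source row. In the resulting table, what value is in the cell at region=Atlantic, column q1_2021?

50

The long row with region=Atlantic, quarter=q1_2021 has revenue=50.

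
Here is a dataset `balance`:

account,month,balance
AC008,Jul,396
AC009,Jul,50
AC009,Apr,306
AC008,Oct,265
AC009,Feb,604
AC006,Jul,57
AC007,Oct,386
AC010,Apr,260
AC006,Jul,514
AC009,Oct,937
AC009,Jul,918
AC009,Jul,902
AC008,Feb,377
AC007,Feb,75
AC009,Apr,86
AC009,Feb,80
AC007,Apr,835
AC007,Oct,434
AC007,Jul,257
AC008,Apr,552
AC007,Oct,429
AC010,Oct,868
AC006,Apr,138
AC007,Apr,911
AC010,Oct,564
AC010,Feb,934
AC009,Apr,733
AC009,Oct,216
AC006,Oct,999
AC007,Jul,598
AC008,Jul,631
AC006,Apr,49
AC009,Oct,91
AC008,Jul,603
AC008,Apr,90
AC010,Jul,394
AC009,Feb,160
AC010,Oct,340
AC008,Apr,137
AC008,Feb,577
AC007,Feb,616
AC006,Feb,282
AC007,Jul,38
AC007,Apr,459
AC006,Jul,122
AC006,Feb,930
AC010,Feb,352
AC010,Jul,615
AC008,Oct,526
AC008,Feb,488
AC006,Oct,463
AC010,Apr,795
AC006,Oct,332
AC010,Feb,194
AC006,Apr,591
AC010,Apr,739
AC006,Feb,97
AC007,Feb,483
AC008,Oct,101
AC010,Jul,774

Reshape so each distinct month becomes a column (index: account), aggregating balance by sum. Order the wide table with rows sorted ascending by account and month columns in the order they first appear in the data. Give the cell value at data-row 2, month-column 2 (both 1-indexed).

2205

With rows sorted ascending by account, row 2 is account=AC007. month columns in first-appearance order: Jul, Apr, Oct, Feb; column 2 is Apr.
Long rows with account=AC007, month=Apr: 835 + 911 + 459 = 2205.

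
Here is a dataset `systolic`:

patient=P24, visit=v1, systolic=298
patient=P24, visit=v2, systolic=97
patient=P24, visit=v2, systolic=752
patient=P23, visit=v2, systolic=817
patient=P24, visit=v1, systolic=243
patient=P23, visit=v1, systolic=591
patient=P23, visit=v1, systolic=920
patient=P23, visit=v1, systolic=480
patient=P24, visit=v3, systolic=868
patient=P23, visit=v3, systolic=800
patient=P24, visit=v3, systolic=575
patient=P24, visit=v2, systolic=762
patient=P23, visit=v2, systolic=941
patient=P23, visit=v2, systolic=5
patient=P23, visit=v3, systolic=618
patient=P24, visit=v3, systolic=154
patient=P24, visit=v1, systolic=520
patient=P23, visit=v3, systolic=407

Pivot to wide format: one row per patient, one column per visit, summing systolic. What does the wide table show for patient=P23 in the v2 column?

1763

Rows with patient=P23 and visit=v2: systolic values are 817, 941, 5.
817 + 941 + 5 = 1763.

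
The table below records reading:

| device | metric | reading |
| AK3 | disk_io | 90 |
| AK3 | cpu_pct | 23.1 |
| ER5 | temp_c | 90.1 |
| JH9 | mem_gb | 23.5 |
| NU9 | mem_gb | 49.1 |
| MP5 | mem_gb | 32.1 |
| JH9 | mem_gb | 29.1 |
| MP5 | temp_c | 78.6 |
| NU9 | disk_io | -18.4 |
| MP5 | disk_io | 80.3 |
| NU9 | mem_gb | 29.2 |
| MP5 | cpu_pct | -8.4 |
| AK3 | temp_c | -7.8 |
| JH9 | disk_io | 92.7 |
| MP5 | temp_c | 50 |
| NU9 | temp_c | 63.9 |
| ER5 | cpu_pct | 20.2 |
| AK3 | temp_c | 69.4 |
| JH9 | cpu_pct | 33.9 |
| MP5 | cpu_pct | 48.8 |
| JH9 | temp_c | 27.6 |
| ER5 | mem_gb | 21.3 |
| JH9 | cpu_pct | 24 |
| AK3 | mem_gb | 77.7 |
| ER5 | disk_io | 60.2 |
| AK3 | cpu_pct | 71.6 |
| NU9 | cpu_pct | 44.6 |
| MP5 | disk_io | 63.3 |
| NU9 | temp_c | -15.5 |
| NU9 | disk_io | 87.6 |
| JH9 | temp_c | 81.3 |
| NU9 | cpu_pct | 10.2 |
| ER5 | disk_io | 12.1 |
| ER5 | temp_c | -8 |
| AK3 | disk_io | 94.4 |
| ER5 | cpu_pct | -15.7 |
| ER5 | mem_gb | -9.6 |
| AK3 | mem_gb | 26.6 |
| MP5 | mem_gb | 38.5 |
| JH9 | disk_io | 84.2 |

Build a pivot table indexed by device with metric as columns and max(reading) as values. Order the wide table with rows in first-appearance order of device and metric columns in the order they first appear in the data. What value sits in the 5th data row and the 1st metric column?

80.3

With rows in first-appearance order of device, row 5 is device=MP5. metric columns in first-appearance order: disk_io, cpu_pct, temp_c, mem_gb; column 1 is disk_io.
Long rows with device=MP5, metric=disk_io: max(80.3, 63.3) = 80.3.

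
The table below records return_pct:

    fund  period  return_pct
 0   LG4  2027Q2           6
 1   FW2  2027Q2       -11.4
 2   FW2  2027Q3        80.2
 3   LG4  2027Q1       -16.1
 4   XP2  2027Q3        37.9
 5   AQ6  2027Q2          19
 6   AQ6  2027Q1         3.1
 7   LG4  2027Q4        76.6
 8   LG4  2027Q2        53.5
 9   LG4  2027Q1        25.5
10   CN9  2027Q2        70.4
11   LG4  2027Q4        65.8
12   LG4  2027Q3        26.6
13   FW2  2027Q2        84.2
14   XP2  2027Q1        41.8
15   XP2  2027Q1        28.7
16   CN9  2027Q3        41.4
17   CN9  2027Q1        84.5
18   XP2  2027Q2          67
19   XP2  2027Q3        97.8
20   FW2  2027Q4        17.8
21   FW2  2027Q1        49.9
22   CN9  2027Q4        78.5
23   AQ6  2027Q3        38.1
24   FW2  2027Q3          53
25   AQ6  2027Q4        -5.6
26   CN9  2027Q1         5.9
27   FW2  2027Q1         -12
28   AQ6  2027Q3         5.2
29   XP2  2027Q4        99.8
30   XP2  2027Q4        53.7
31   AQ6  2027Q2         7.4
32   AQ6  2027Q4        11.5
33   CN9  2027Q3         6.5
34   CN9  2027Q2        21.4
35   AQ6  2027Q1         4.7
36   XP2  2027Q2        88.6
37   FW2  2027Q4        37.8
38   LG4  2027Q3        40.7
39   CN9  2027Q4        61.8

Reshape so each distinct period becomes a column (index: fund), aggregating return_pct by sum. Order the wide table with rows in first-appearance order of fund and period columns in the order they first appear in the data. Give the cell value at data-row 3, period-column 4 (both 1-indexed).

With rows in first-appearance order of fund, row 3 is fund=XP2. period columns in first-appearance order: 2027Q2, 2027Q3, 2027Q1, 2027Q4; column 4 is 2027Q4.
Long rows with fund=XP2, period=2027Q4: 99.8 + 53.7 = 153.5.

153.5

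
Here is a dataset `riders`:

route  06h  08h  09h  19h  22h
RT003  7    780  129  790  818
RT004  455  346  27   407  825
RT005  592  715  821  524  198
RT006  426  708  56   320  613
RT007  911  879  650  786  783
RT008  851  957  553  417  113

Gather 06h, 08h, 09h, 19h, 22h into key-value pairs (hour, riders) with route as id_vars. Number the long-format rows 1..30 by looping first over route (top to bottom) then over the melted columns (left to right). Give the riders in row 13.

30 rows total (6 × 5). Row 13: index ⌊(13-1)/5⌋ = 2 into route → RT005; (13-1) mod 5 = 2 into the melted columns → 09h.
So row 13 is (RT005, 09h, 821); riders = 821.

821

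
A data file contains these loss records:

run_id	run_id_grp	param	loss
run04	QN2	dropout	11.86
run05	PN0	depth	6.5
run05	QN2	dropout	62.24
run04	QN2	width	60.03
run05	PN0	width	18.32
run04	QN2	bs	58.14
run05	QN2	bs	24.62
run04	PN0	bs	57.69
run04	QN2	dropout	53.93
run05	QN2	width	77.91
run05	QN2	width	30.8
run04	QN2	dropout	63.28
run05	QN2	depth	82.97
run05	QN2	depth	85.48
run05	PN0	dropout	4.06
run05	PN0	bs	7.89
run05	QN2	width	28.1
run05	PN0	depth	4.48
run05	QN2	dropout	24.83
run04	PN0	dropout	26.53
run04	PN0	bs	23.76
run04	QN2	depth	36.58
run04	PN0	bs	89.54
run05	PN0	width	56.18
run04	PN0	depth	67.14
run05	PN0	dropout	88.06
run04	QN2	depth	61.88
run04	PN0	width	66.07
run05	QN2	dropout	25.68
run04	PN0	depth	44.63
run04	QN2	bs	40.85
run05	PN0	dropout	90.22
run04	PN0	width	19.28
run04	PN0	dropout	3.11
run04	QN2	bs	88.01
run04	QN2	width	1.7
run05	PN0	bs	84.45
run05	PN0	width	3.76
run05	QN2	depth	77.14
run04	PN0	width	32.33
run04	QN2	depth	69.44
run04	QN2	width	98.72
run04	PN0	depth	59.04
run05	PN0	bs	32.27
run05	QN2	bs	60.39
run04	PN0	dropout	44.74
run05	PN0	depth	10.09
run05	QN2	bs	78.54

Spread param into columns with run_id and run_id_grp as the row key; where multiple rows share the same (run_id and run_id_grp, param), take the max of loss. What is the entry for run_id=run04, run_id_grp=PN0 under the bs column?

Rows with run_id=run04, run_id_grp=PN0 and param=bs: loss values are 57.69, 23.76, 89.54.
max(57.69, 23.76, 89.54) = 89.54.

89.54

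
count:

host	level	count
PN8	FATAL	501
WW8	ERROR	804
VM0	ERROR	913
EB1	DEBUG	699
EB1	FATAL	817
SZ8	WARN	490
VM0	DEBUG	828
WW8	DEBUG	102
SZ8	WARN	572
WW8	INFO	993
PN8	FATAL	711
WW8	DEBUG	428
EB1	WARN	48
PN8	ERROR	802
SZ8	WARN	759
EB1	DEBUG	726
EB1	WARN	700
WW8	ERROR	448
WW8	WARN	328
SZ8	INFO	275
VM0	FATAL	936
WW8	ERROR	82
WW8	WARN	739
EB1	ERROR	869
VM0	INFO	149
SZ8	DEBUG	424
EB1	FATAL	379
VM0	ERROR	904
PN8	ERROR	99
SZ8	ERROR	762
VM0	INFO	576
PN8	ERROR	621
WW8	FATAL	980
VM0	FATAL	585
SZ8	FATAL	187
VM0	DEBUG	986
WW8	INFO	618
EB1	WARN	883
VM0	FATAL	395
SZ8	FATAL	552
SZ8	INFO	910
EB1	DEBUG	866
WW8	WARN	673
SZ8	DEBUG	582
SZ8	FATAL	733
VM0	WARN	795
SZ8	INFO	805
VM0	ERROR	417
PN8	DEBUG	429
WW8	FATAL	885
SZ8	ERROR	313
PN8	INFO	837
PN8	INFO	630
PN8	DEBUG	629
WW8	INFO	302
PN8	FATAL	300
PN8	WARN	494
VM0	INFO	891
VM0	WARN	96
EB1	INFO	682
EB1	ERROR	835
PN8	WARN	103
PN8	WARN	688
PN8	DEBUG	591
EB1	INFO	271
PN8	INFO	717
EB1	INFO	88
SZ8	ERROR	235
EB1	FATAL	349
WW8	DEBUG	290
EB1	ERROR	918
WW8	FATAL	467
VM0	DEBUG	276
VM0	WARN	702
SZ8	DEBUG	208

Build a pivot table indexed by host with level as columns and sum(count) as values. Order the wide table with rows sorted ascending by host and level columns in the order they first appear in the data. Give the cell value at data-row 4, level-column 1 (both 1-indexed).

1916

With rows sorted ascending by host, row 4 is host=VM0. level columns in first-appearance order: FATAL, ERROR, DEBUG, WARN, INFO; column 1 is FATAL.
Long rows with host=VM0, level=FATAL: 936 + 585 + 395 = 1916.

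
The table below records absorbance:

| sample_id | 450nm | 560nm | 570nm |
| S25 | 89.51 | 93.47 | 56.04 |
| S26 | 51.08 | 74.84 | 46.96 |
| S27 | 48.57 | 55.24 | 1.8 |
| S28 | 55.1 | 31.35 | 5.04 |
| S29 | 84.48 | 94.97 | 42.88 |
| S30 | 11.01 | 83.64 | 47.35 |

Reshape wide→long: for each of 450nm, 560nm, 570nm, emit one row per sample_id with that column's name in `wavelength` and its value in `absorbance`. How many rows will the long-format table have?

18

6 sample_id values × 3 melted columns = 18 rows.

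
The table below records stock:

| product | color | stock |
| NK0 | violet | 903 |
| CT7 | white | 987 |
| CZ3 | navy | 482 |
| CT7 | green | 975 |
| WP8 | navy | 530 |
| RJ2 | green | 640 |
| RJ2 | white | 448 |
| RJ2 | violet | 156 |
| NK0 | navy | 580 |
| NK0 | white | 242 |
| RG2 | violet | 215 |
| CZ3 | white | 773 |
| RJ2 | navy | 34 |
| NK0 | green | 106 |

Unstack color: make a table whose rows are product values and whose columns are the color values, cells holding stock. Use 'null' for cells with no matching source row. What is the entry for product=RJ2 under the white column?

448

The long row with product=RJ2, color=white has stock=448.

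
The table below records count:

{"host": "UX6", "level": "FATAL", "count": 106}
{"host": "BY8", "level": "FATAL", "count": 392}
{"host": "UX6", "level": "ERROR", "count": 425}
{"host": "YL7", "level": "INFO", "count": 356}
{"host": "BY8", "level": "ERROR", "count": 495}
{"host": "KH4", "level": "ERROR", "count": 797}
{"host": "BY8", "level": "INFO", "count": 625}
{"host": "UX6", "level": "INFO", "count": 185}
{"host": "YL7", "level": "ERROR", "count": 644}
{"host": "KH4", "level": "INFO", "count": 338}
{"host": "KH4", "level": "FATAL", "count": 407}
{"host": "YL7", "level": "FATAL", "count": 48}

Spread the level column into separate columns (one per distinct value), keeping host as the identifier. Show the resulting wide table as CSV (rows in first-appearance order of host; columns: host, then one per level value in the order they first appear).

host,FATAL,ERROR,INFO
UX6,106,425,185
BY8,392,495,625
YL7,48,644,356
KH4,407,797,338

Columns: host plus the 3 distinct level values (FATAL, ERROR, INFO).
For example, row UX6 column FATAL takes count=106 from the long row (UX6, FATAL).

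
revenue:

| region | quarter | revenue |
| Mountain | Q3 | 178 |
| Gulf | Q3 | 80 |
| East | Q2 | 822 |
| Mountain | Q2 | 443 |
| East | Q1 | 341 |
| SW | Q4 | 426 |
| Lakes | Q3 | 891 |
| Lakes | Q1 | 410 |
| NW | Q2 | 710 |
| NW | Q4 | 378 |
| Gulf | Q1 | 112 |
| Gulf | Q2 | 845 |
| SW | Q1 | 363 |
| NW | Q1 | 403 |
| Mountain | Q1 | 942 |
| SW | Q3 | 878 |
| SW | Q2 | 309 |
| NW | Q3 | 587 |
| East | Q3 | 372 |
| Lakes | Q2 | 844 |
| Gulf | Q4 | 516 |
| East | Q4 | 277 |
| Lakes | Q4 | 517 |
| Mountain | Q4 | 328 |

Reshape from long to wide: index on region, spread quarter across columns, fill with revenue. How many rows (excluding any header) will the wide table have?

6 distinct region values → 6 rows.

6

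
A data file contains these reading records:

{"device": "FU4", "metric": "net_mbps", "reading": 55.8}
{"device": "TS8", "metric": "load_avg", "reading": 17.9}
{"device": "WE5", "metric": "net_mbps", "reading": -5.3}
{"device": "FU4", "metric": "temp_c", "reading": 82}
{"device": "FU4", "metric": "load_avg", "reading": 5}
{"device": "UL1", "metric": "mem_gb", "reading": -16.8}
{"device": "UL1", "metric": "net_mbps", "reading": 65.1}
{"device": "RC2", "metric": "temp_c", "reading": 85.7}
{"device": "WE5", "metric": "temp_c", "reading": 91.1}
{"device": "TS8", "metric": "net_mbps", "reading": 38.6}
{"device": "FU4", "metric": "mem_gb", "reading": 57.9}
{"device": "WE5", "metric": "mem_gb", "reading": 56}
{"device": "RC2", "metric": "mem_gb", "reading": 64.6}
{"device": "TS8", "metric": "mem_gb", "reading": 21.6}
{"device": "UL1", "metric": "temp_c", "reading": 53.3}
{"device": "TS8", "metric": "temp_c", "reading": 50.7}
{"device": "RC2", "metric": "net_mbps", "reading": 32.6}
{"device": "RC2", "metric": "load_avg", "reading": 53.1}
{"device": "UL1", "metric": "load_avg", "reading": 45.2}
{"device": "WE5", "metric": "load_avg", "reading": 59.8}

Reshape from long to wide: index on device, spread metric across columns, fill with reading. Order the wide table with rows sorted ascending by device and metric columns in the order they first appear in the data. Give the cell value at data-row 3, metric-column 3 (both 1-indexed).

50.7

With rows sorted ascending by device, row 3 is device=TS8. metric columns in first-appearance order: net_mbps, load_avg, temp_c, mem_gb; column 3 is temp_c.
Long rows with device=TS8, metric=temp_c: reading = 50.7.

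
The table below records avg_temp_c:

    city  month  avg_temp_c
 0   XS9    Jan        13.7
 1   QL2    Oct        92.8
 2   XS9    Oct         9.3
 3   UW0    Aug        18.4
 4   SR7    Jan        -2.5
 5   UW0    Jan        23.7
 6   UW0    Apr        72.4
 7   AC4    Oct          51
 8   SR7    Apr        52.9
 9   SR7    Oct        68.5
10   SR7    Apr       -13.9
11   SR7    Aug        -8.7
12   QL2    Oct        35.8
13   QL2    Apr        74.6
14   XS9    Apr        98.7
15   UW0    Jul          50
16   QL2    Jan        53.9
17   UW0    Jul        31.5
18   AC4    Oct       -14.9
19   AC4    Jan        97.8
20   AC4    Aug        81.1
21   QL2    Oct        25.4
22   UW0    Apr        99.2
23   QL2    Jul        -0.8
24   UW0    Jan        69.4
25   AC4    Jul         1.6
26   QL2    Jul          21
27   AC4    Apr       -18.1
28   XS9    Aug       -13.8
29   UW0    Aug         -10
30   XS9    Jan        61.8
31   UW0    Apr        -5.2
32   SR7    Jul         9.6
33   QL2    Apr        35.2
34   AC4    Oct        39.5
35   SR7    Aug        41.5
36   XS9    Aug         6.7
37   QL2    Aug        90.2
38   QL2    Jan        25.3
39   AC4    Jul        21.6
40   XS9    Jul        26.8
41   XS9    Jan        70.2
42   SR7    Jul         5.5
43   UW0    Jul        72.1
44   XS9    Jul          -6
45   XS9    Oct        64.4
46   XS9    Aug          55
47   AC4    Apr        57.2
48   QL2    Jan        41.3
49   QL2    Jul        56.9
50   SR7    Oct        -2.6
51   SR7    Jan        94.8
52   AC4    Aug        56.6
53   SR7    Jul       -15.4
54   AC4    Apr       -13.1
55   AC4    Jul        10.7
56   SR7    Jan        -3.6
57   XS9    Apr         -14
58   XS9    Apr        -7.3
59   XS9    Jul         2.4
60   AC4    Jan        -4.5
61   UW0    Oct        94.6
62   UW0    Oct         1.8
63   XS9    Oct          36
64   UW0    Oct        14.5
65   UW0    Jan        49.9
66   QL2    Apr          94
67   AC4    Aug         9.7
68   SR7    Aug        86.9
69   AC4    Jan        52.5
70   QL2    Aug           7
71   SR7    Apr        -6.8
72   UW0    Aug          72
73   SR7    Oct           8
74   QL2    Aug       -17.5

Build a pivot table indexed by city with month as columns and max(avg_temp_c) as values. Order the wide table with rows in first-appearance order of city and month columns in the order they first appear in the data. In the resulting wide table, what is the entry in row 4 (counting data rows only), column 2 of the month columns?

68.5

With rows in first-appearance order of city, row 4 is city=SR7. month columns in first-appearance order: Jan, Oct, Aug, Apr, Jul; column 2 is Oct.
Long rows with city=SR7, month=Oct: max(68.5, -2.6, 8) = 68.5.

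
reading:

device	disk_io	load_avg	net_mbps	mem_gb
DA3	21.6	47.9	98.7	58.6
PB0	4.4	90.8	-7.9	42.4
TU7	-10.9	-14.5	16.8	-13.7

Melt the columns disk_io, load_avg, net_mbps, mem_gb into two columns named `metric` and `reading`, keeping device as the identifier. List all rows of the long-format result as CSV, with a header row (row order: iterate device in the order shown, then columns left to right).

device,metric,reading
DA3,disk_io,21.6
DA3,load_avg,47.9
DA3,net_mbps,98.7
DA3,mem_gb,58.6
PB0,disk_io,4.4
PB0,load_avg,90.8
PB0,net_mbps,-7.9
PB0,mem_gb,42.4
TU7,disk_io,-10.9
TU7,load_avg,-14.5
TU7,net_mbps,16.8
TU7,mem_gb,-13.7

Each (device, column) pair becomes one row: 3 × 4 = 12 rows.
For example, (DA3, disk_io) → reading=21.6.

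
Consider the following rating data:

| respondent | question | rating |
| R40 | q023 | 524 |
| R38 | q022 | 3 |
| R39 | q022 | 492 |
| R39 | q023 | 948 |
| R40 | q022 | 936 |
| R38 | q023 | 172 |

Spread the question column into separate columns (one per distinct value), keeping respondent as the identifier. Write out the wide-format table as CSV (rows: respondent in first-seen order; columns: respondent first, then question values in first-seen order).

Columns: respondent plus the 2 distinct question values (q023, q022).
For example, row R40 column q023 takes rating=524 from the long row (R40, q023).

respondent,q023,q022
R40,524,936
R38,172,3
R39,948,492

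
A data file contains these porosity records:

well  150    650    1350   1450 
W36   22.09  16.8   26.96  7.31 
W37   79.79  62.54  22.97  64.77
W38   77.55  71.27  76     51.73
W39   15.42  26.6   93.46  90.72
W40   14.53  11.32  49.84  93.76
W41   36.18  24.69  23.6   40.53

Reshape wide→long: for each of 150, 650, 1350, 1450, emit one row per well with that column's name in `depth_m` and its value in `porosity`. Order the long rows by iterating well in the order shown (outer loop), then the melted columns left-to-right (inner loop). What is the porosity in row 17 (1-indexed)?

14.53

24 rows total (6 × 4). Row 17: index ⌊(17-1)/4⌋ = 4 into well → W40; (17-1) mod 4 = 0 into the melted columns → 150.
So row 17 is (W40, 150, 14.53); porosity = 14.53.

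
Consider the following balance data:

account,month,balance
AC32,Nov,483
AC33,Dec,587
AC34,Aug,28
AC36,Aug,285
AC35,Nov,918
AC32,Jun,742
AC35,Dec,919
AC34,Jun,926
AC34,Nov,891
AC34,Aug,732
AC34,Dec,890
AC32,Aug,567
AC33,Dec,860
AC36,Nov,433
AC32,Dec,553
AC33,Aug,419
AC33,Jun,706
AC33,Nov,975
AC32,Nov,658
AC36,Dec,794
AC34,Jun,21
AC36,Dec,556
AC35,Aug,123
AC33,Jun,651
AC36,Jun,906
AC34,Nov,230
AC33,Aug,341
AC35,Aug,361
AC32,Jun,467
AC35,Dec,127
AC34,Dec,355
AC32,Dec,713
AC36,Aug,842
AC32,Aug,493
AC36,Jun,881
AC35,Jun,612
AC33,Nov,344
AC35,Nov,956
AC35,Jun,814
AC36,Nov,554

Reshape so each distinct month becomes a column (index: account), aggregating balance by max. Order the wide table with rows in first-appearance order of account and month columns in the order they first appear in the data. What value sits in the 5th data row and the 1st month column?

With rows in first-appearance order of account, row 5 is account=AC35. month columns in first-appearance order: Nov, Dec, Aug, Jun; column 1 is Nov.
Long rows with account=AC35, month=Nov: max(918, 956) = 956.

956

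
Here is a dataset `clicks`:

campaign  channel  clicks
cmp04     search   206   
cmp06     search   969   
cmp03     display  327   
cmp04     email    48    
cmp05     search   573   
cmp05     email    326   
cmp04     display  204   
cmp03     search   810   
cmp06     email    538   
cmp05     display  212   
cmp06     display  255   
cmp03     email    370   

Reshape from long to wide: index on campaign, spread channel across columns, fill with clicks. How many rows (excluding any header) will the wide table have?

4

4 distinct campaign values → 4 rows.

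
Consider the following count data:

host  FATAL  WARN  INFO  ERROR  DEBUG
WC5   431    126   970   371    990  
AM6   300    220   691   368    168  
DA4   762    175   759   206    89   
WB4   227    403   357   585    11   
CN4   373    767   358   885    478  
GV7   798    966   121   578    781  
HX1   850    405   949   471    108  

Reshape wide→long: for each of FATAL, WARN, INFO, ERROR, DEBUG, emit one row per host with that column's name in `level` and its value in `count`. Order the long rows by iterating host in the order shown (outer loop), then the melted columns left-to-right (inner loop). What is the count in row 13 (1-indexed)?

759

35 rows total (7 × 5). Row 13: index ⌊(13-1)/5⌋ = 2 into host → DA4; (13-1) mod 5 = 2 into the melted columns → INFO.
So row 13 is (DA4, INFO, 759); count = 759.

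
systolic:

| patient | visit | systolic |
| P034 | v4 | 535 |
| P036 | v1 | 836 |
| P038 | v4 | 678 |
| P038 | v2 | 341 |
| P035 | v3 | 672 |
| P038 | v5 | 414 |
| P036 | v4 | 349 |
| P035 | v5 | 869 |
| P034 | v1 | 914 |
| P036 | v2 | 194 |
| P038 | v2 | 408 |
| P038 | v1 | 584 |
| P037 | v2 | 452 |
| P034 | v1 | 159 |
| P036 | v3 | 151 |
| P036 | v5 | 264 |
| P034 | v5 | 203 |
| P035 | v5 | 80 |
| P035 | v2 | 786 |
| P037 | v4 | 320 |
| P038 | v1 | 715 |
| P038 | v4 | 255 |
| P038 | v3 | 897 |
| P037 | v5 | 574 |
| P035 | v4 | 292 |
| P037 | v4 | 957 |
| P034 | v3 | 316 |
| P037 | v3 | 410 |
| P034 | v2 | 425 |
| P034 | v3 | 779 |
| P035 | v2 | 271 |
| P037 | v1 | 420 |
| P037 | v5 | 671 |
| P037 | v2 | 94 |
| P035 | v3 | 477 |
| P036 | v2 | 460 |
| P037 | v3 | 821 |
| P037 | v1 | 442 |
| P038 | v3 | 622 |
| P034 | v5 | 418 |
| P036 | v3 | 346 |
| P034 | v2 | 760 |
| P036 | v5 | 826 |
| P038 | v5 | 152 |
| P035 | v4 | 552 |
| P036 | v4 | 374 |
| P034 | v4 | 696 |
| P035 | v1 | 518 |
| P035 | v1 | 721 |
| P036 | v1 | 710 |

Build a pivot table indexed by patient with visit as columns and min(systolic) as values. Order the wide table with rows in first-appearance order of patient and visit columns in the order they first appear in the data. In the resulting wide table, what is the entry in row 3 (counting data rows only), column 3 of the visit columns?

With rows in first-appearance order of patient, row 3 is patient=P038. visit columns in first-appearance order: v4, v1, v2, v3, v5; column 3 is v2.
Long rows with patient=P038, visit=v2: min(341, 408) = 341.

341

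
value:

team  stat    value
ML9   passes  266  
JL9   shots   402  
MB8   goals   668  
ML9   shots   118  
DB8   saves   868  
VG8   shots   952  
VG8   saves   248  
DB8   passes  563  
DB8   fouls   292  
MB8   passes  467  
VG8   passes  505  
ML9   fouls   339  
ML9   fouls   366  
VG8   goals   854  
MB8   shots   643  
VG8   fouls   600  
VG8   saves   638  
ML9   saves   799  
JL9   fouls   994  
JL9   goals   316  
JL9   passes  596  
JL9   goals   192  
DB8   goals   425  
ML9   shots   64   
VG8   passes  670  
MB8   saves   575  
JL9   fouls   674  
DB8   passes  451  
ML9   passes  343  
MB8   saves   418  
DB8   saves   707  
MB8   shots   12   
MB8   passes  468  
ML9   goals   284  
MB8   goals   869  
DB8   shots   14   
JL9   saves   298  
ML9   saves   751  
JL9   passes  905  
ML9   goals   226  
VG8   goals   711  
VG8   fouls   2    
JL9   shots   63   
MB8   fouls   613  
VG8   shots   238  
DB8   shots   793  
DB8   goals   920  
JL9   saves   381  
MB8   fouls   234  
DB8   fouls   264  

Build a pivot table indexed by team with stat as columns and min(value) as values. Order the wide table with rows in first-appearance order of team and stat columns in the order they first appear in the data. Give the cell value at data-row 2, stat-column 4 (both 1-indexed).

298

With rows in first-appearance order of team, row 2 is team=JL9. stat columns in first-appearance order: passes, shots, goals, saves, fouls; column 4 is saves.
Long rows with team=JL9, stat=saves: min(298, 381) = 298.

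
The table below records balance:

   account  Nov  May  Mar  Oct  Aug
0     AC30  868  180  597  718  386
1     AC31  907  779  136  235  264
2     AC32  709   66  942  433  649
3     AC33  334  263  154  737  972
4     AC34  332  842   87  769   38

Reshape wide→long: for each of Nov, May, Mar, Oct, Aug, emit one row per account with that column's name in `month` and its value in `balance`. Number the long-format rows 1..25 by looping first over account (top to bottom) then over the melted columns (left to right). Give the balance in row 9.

235

25 rows total (5 × 5). Row 9: index ⌊(9-1)/5⌋ = 1 into account → AC31; (9-1) mod 5 = 3 into the melted columns → Oct.
So row 9 is (AC31, Oct, 235); balance = 235.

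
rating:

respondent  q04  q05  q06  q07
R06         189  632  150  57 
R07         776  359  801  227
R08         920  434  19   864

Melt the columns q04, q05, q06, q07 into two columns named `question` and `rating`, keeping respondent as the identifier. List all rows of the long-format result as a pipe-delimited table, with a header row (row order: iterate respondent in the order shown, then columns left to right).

Each (respondent, column) pair becomes one row: 3 × 4 = 12 rows.
For example, (R06, q04) → rating=189.

| respondent | question | rating |
| R06 | q04 | 189 |
| R06 | q05 | 632 |
| R06 | q06 | 150 |
| R06 | q07 | 57 |
| R07 | q04 | 776 |
| R07 | q05 | 359 |
| R07 | q06 | 801 |
| R07 | q07 | 227 |
| R08 | q04 | 920 |
| R08 | q05 | 434 |
| R08 | q06 | 19 |
| R08 | q07 | 864 |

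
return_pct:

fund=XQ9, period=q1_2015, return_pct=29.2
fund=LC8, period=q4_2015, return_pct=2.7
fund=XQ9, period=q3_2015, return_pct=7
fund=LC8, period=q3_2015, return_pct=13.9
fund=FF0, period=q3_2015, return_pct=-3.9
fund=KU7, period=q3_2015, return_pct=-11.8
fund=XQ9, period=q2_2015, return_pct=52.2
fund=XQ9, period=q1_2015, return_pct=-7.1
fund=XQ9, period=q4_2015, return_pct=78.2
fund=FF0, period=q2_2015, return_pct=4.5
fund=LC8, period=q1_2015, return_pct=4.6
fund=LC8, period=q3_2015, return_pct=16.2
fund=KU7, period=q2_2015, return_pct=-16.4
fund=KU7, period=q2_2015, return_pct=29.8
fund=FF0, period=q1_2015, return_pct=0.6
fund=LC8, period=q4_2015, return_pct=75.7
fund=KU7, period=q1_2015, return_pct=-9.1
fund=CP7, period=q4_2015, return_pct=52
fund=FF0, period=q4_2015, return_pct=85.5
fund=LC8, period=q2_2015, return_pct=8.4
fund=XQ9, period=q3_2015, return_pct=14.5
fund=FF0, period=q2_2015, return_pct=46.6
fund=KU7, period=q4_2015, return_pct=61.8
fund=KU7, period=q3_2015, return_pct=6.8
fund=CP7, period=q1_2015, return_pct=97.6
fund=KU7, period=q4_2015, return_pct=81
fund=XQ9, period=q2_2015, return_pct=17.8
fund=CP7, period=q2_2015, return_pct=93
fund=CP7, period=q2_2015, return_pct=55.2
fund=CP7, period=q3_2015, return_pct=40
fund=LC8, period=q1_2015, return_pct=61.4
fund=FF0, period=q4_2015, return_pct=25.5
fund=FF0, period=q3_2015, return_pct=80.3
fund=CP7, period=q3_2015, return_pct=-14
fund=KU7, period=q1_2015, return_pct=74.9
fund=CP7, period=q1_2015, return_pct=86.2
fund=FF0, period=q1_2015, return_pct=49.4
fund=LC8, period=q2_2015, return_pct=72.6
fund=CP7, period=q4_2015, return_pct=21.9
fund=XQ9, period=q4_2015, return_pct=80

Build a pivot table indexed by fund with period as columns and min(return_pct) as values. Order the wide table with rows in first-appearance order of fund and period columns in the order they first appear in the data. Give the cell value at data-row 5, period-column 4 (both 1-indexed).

With rows in first-appearance order of fund, row 5 is fund=CP7. period columns in first-appearance order: q1_2015, q4_2015, q3_2015, q2_2015; column 4 is q2_2015.
Long rows with fund=CP7, period=q2_2015: min(93, 55.2) = 55.2.

55.2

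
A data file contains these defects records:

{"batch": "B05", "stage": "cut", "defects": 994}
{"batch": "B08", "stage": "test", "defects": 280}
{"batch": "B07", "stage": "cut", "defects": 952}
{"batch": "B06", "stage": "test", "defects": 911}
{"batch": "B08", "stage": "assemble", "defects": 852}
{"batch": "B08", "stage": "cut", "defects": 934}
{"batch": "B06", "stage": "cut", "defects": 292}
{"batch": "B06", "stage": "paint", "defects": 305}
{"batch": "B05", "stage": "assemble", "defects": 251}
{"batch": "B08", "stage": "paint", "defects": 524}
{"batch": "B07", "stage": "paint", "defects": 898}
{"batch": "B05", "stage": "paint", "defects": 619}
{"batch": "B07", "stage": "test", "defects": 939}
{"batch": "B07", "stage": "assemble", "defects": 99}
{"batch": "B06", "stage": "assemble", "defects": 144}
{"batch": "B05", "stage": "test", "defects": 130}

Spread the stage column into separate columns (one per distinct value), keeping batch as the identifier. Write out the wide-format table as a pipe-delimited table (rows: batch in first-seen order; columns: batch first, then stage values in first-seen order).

Columns: batch plus the 4 distinct stage values (cut, test, assemble, paint).
For example, row B05 column cut takes defects=994 from the long row (B05, cut).

| batch | cut | test | assemble | paint |
| B05 | 994 | 130 | 251 | 619 |
| B08 | 934 | 280 | 852 | 524 |
| B07 | 952 | 939 | 99 | 898 |
| B06 | 292 | 911 | 144 | 305 |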